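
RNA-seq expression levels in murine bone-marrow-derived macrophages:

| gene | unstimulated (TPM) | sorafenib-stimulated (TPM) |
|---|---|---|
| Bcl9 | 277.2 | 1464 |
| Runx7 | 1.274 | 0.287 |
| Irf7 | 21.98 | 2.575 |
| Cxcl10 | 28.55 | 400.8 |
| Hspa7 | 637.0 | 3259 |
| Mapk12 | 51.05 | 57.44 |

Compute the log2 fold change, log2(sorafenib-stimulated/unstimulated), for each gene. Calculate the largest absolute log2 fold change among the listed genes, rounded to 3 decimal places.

3.811

log2(1464/277.2) = 2.401  (Bcl9)
log2(0.287/1.274) = -2.150  (Runx7)
log2(2.575/21.98) = -3.094  (Irf7)
log2(400.8/28.55) = 3.811  (Cxcl10)
log2(3259/637.0) = 2.355  (Hspa7)
log2(57.44/51.05) = 0.170  (Mapk12)
The largest magnitude belongs to Cxcl10.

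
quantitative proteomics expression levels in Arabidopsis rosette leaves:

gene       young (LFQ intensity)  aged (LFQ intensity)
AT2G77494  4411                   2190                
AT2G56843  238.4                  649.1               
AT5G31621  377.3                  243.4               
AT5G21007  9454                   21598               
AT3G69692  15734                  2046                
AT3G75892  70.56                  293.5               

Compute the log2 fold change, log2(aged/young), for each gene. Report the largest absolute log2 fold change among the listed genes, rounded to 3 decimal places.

2.943

log2(2190/4411) = -1.010  (AT2G77494)
log2(649.1/238.4) = 1.445  (AT2G56843)
log2(243.4/377.3) = -0.632  (AT5G31621)
log2(21598/9454) = 1.192  (AT5G21007)
log2(2046/15734) = -2.943  (AT3G69692)
log2(293.5/70.56) = 2.056  (AT3G75892)
The largest magnitude belongs to AT3G69692.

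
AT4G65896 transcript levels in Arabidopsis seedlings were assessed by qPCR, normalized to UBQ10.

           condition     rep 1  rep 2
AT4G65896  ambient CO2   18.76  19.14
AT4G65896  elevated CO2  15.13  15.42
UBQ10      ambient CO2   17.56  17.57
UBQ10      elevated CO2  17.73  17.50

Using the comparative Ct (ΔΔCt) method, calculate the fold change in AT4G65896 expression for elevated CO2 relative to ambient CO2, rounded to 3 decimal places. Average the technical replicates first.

13.223

Mean Ct: AT4G65896 ambient CO2 18.950; AT4G65896 elevated CO2 15.275; UBQ10 ambient CO2 17.565; UBQ10 elevated CO2 17.615
ΔCt(ambient CO2) = 18.950 − 17.565 = 1.385
ΔCt(elevated CO2) = 15.275 − 17.615 = -2.340
ΔΔCt = -2.340 − 1.385 = -3.725
Fold change = 2^(−(-3.725)) = 2^3.725 = 13.2232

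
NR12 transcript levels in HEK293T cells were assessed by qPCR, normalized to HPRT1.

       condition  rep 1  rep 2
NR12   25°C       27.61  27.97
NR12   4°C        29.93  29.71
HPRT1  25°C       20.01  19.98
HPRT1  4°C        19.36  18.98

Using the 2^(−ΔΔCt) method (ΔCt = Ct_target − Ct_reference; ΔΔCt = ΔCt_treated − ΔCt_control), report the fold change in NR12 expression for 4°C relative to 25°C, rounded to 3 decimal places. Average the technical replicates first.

0.138

Mean Ct: NR12 25°C 27.790; NR12 4°C 29.820; HPRT1 25°C 19.995; HPRT1 4°C 19.170
ΔCt(25°C) = 27.790 − 19.995 = 7.795
ΔCt(4°C) = 29.820 − 19.170 = 10.650
ΔΔCt = 10.650 − 7.795 = 2.855
Fold change = 2^(−2.855) = 0.1382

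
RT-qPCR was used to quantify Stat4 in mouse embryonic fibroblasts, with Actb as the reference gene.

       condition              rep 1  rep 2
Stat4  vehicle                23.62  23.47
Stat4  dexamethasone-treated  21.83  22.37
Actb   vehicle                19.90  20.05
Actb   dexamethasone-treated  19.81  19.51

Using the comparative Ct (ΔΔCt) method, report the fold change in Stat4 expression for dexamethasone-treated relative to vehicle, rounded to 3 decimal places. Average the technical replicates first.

Mean Ct: Stat4 vehicle 23.545; Stat4 dexamethasone-treated 22.100; Actb vehicle 19.975; Actb dexamethasone-treated 19.660
ΔCt(vehicle) = 23.545 − 19.975 = 3.570
ΔCt(dexamethasone-treated) = 22.100 − 19.660 = 2.440
ΔΔCt = 2.440 − 3.570 = -1.130
Fold change = 2^(−(-1.130)) = 2^1.130 = 2.1886

2.189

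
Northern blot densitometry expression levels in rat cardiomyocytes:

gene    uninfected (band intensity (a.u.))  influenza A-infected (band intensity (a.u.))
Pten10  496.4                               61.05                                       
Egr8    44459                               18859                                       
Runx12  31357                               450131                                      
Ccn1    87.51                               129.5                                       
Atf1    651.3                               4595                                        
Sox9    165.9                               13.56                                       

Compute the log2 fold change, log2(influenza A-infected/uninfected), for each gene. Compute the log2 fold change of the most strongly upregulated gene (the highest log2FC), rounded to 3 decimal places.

log2(61.05/496.4) = -3.023  (Pten10)
log2(18859/44459) = -1.237  (Egr8)
log2(450131/31357) = 3.843  (Runx12)
log2(129.5/87.51) = 0.565  (Ccn1)
log2(4595/651.3) = 2.819  (Atf1)
log2(13.56/165.9) = -3.613  (Sox9)
Runx12 is most strongly upregulated.

3.843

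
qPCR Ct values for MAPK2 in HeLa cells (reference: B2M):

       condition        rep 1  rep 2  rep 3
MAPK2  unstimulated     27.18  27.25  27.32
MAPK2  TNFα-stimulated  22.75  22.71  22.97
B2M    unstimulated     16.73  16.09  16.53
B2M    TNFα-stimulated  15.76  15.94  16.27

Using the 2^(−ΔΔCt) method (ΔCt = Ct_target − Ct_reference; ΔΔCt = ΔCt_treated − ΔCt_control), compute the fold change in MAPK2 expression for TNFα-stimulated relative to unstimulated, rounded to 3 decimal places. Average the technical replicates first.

Mean Ct: MAPK2 unstimulated 27.250; MAPK2 TNFα-stimulated 22.810; B2M unstimulated 16.450; B2M TNFα-stimulated 15.990
ΔCt(unstimulated) = 27.250 − 16.450 = 10.800
ΔCt(TNFα-stimulated) = 22.810 − 15.990 = 6.820
ΔΔCt = 6.820 − 10.800 = -3.980
Fold change = 2^(−(-3.980)) = 2^3.980 = 15.7797

15.780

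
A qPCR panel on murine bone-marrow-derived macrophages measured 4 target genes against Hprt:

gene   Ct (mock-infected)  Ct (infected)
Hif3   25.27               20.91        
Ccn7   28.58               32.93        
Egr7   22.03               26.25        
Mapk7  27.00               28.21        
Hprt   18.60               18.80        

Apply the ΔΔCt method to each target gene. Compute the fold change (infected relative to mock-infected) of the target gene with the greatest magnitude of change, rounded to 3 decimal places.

Hif3: ΔΔCt = (20.91−18.80) − (25.27−18.60) = 2.11 − 6.67 = -4.56; fold change = 2^4.56 = 23.588
Ccn7: ΔΔCt = (32.93−18.80) − (28.58−18.60) = 14.13 − 9.98 = 4.15; fold change = 2^-4.15 = 0.056
Egr7: ΔΔCt = (26.25−18.80) − (22.03−18.60) = 7.45 − 3.43 = 4.02; fold change = 2^-4.02 = 0.062
Mapk7: ΔΔCt = (28.21−18.80) − (27.00−18.60) = 9.41 − 8.40 = 1.01; fold change = 2^-1.01 = 0.497
Hif3 has the largest |ΔΔCt| = 4.56.

23.588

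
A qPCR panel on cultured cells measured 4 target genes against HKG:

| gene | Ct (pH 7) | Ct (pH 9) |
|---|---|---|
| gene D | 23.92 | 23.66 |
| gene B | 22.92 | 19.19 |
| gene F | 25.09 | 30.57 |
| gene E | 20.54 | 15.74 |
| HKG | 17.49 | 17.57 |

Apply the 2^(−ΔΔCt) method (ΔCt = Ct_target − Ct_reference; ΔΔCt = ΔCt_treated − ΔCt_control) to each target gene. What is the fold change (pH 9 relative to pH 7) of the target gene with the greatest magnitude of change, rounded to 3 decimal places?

0.024

gene D: ΔΔCt = (23.66−17.57) − (23.92−17.49) = 6.09 − 6.43 = -0.34; fold change = 2^0.34 = 1.266
gene B: ΔΔCt = (19.19−17.57) − (22.92−17.49) = 1.62 − 5.43 = -3.81; fold change = 2^3.81 = 14.026
gene F: ΔΔCt = (30.57−17.57) − (25.09−17.49) = 13.00 − 7.60 = 5.40; fold change = 2^-5.40 = 0.024
gene E: ΔΔCt = (15.74−17.57) − (20.54−17.49) = -1.83 − 3.05 = -4.88; fold change = 2^4.88 = 29.446
gene F has the largest |ΔΔCt| = 5.40.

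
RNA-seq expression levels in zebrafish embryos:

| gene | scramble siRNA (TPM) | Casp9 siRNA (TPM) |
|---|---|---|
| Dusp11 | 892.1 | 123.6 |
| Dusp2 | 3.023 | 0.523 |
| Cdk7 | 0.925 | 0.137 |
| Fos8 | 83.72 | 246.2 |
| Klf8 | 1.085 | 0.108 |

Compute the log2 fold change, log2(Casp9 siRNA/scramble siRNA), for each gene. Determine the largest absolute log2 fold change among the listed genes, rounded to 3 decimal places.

log2(123.6/892.1) = -2.852  (Dusp11)
log2(0.523/3.023) = -2.531  (Dusp2)
log2(0.137/0.925) = -2.755  (Cdk7)
log2(246.2/83.72) = 1.556  (Fos8)
log2(0.108/1.085) = -3.329  (Klf8)
The largest magnitude belongs to Klf8.

3.329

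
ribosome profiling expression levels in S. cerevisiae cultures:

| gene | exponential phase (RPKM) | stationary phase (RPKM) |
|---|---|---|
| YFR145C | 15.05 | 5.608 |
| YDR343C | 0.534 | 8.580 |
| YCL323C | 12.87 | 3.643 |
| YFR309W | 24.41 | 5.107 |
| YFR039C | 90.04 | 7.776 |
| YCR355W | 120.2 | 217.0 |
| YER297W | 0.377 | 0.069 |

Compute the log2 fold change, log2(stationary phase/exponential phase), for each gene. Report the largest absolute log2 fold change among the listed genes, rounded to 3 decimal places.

log2(5.608/15.05) = -1.424  (YFR145C)
log2(8.580/0.534) = 4.006  (YDR343C)
log2(3.643/12.87) = -1.821  (YCL323C)
log2(5.107/24.41) = -2.257  (YFR309W)
log2(7.776/90.04) = -3.533  (YFR039C)
log2(217.0/120.2) = 0.852  (YCR355W)
log2(0.069/0.377) = -2.450  (YER297W)
The largest magnitude belongs to YDR343C.

4.006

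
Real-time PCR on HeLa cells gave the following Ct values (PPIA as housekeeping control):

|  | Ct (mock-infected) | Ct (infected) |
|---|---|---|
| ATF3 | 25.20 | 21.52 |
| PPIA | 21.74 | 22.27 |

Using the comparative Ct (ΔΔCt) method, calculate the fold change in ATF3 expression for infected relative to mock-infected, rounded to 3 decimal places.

ΔCt(mock-infected) = 25.200 − 21.740 = 3.460
ΔCt(infected) = 21.520 − 22.270 = -0.750
ΔΔCt = -0.750 − 3.460 = -4.210
Fold change = 2^(−(-4.210)) = 2^4.210 = 18.5070

18.507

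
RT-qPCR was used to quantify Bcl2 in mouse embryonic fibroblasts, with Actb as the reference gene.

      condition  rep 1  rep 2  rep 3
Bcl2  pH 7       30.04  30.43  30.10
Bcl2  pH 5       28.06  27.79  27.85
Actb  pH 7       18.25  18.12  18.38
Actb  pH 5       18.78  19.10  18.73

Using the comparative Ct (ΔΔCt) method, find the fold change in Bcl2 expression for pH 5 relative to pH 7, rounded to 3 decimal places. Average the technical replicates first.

Mean Ct: Bcl2 pH 7 30.190; Bcl2 pH 5 27.900; Actb pH 7 18.250; Actb pH 5 18.870
ΔCt(pH 7) = 30.190 − 18.250 = 11.940
ΔCt(pH 5) = 27.900 − 18.870 = 9.030
ΔΔCt = 9.030 − 11.940 = -2.910
Fold change = 2^(−(-2.910)) = 2^2.910 = 7.5162

7.516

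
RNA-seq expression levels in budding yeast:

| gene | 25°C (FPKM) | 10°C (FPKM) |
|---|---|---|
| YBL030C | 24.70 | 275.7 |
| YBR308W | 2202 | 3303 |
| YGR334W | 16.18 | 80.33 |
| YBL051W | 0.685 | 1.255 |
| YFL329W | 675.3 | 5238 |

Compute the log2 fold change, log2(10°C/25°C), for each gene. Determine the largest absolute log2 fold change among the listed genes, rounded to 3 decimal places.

3.481

log2(275.7/24.70) = 3.481  (YBL030C)
log2(3303/2202) = 0.585  (YBR308W)
log2(80.33/16.18) = 2.312  (YGR334W)
log2(1.255/0.685) = 0.874  (YBL051W)
log2(5238/675.3) = 2.955  (YFL329W)
The largest magnitude belongs to YBL030C.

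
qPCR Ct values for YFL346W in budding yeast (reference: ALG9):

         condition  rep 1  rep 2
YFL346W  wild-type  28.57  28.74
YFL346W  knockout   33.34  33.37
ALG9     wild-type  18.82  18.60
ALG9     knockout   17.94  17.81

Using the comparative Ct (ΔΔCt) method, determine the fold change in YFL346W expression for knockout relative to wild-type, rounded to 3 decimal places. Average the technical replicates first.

0.022

Mean Ct: YFL346W wild-type 28.655; YFL346W knockout 33.355; ALG9 wild-type 18.710; ALG9 knockout 17.875
ΔCt(wild-type) = 28.655 − 18.710 = 9.945
ΔCt(knockout) = 33.355 − 17.875 = 15.480
ΔΔCt = 15.480 − 9.945 = 5.535
Fold change = 2^(−5.535) = 0.0216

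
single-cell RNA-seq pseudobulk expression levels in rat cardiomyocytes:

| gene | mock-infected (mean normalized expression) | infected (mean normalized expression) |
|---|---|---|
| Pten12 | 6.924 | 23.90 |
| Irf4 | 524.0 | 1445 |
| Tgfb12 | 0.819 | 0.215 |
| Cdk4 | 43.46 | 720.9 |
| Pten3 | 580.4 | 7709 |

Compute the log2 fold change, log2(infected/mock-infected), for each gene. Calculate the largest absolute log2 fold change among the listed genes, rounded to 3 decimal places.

4.052

log2(23.90/6.924) = 1.787  (Pten12)
log2(1445/524.0) = 1.463  (Irf4)
log2(0.215/0.819) = -1.930  (Tgfb12)
log2(720.9/43.46) = 4.052  (Cdk4)
log2(7709/580.4) = 3.731  (Pten3)
The largest magnitude belongs to Cdk4.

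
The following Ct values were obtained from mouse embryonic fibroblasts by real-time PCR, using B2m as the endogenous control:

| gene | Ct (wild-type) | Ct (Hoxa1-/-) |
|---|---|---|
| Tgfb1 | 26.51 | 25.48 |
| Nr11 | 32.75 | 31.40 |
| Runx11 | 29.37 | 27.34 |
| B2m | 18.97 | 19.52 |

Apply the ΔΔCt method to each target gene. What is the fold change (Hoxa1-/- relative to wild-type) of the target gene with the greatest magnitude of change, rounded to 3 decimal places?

5.979

Tgfb1: ΔΔCt = (25.48−19.52) − (26.51−18.97) = 5.96 − 7.54 = -1.58; fold change = 2^1.58 = 2.990
Nr11: ΔΔCt = (31.40−19.52) − (32.75−18.97) = 11.88 − 13.78 = -1.90; fold change = 2^1.90 = 3.732
Runx11: ΔΔCt = (27.34−19.52) − (29.37−18.97) = 7.82 − 10.40 = -2.58; fold change = 2^2.58 = 5.979
Runx11 has the largest |ΔΔCt| = 2.58.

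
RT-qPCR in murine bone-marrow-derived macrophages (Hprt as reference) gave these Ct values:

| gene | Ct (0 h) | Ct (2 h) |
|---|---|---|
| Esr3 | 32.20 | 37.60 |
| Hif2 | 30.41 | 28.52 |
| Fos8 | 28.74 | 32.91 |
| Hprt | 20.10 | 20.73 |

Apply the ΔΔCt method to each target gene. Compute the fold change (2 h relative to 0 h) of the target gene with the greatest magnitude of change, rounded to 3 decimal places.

Esr3: ΔΔCt = (37.60−20.73) − (32.20−20.10) = 16.87 − 12.10 = 4.77; fold change = 2^-4.77 = 0.037
Hif2: ΔΔCt = (28.52−20.73) − (30.41−20.10) = 7.79 − 10.31 = -2.52; fold change = 2^2.52 = 5.736
Fos8: ΔΔCt = (32.91−20.73) − (28.74−20.10) = 12.18 − 8.64 = 3.54; fold change = 2^-3.54 = 0.086
Esr3 has the largest |ΔΔCt| = 4.77.

0.037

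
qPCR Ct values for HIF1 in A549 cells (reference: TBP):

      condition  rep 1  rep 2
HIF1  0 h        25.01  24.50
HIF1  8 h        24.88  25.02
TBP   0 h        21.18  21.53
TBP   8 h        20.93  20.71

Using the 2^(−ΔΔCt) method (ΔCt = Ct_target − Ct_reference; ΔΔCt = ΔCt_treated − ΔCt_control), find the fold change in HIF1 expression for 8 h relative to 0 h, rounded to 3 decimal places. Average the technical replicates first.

Mean Ct: HIF1 0 h 24.755; HIF1 8 h 24.950; TBP 0 h 21.355; TBP 8 h 20.820
ΔCt(0 h) = 24.755 − 21.355 = 3.400
ΔCt(8 h) = 24.950 − 20.820 = 4.130
ΔΔCt = 4.130 − 3.400 = 0.730
Fold change = 2^(−0.730) = 0.6029

0.603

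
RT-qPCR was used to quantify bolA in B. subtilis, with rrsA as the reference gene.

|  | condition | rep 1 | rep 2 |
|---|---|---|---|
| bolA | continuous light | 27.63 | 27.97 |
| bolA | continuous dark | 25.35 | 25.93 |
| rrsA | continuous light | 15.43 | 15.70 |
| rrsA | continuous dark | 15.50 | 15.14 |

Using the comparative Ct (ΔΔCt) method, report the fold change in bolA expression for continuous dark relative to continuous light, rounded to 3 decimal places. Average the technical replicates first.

3.771

Mean Ct: bolA continuous light 27.800; bolA continuous dark 25.640; rrsA continuous light 15.565; rrsA continuous dark 15.320
ΔCt(continuous light) = 27.800 − 15.565 = 12.235
ΔCt(continuous dark) = 25.640 − 15.320 = 10.320
ΔΔCt = 10.320 − 12.235 = -1.915
Fold change = 2^(−(-1.915)) = 2^1.915 = 3.7711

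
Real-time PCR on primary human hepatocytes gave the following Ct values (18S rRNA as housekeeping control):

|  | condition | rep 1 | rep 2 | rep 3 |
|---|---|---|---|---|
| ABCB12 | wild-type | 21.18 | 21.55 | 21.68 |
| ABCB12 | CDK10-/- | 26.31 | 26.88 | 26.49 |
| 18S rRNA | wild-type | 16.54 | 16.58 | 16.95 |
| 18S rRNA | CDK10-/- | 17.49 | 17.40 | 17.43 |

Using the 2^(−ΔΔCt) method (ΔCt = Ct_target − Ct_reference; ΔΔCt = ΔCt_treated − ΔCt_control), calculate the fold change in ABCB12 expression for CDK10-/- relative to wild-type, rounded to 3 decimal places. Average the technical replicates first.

Mean Ct: ABCB12 wild-type 21.470; ABCB12 CDK10-/- 26.560; 18S rRNA wild-type 16.690; 18S rRNA CDK10-/- 17.440
ΔCt(wild-type) = 21.470 − 16.690 = 4.780
ΔCt(CDK10-/-) = 26.560 − 17.440 = 9.120
ΔΔCt = 9.120 − 4.780 = 4.340
Fold change = 2^(−4.340) = 0.0494

0.049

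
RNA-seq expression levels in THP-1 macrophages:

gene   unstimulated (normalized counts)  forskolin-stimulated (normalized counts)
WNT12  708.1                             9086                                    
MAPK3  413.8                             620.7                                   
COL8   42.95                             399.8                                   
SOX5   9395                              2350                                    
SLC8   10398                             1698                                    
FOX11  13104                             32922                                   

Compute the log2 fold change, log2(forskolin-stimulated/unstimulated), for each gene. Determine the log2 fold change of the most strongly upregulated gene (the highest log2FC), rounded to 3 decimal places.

3.682

log2(9086/708.1) = 3.682  (WNT12)
log2(620.7/413.8) = 0.585  (MAPK3)
log2(399.8/42.95) = 3.219  (COL8)
log2(2350/9395) = -1.999  (SOX5)
log2(1698/10398) = -2.614  (SLC8)
log2(32922/13104) = 1.329  (FOX11)
WNT12 is most strongly upregulated.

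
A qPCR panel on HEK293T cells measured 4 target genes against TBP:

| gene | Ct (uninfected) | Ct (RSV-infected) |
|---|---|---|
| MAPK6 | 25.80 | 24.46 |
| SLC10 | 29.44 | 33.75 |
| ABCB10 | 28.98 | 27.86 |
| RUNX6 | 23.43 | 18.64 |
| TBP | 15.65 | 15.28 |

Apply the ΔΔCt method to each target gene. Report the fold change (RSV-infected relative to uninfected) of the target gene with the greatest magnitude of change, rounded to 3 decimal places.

0.039

MAPK6: ΔΔCt = (24.46−15.28) − (25.80−15.65) = 9.18 − 10.15 = -0.97; fold change = 2^0.97 = 1.959
SLC10: ΔΔCt = (33.75−15.28) − (29.44−15.65) = 18.47 − 13.79 = 4.68; fold change = 2^-4.68 = 0.039
ABCB10: ΔΔCt = (27.86−15.28) − (28.98−15.65) = 12.58 − 13.33 = -0.75; fold change = 2^0.75 = 1.682
RUNX6: ΔΔCt = (18.64−15.28) − (23.43−15.65) = 3.36 − 7.78 = -4.42; fold change = 2^4.42 = 21.407
SLC10 has the largest |ΔΔCt| = 4.68.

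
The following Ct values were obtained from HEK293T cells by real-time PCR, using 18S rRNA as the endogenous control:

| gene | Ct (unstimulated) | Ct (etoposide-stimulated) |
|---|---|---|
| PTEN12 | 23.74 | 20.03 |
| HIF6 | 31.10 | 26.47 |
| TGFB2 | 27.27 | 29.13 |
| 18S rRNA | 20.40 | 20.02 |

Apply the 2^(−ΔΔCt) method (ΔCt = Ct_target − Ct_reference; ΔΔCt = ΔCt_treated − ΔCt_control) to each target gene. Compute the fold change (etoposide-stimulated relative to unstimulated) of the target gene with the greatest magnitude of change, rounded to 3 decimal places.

PTEN12: ΔΔCt = (20.03−20.02) − (23.74−20.40) = 0.01 − 3.34 = -3.33; fold change = 2^3.33 = 10.056
HIF6: ΔΔCt = (26.47−20.02) − (31.10−20.40) = 6.45 − 10.70 = -4.25; fold change = 2^4.25 = 19.027
TGFB2: ΔΔCt = (29.13−20.02) − (27.27−20.40) = 9.11 − 6.87 = 2.24; fold change = 2^-2.24 = 0.212
HIF6 has the largest |ΔΔCt| = 4.25.

19.027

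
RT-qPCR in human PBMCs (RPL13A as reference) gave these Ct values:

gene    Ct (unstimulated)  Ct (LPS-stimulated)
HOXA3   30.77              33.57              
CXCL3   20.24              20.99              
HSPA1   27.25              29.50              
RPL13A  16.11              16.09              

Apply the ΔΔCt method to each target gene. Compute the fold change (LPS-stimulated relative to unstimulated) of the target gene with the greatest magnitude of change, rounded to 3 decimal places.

0.142

HOXA3: ΔΔCt = (33.57−16.09) − (30.77−16.11) = 17.48 − 14.66 = 2.82; fold change = 2^-2.82 = 0.142
CXCL3: ΔΔCt = (20.99−16.09) − (20.24−16.11) = 4.90 − 4.13 = 0.77; fold change = 2^-0.77 = 0.586
HSPA1: ΔΔCt = (29.50−16.09) − (27.25−16.11) = 13.41 − 11.14 = 2.27; fold change = 2^-2.27 = 0.207
HOXA3 has the largest |ΔΔCt| = 2.82.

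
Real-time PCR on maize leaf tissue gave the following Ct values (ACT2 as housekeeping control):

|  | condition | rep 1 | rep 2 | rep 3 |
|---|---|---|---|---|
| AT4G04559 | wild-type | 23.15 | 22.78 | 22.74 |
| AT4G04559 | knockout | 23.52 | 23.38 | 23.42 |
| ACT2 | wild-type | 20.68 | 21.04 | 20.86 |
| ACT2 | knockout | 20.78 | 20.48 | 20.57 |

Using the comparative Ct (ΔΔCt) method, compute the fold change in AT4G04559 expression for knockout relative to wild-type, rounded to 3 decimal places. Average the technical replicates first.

Mean Ct: AT4G04559 wild-type 22.890; AT4G04559 knockout 23.440; ACT2 wild-type 20.860; ACT2 knockout 20.610
ΔCt(wild-type) = 22.890 − 20.860 = 2.030
ΔCt(knockout) = 23.440 − 20.610 = 2.830
ΔΔCt = 2.830 − 2.030 = 0.800
Fold change = 2^(−0.800) = 0.5743

0.574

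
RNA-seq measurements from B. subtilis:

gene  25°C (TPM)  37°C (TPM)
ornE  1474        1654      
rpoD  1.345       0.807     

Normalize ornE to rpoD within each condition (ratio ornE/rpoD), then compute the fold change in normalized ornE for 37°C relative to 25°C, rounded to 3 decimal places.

ornE/rpoD (25°C) = 1474 / 1.345 = 1095.9
ornE/rpoD (37°C) = 1654 / 0.807 = 2049.6
Fold change = 2049.6 / 1095.9 = 1.8702

1.870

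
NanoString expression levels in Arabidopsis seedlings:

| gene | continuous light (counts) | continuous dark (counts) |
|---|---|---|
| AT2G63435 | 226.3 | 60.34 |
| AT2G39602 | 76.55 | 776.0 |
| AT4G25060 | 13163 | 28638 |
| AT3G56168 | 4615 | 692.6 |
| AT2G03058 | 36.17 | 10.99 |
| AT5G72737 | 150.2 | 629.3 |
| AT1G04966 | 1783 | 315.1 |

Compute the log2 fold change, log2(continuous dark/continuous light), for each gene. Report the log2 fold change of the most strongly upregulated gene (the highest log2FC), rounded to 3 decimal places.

log2(60.34/226.3) = -1.907  (AT2G63435)
log2(776.0/76.55) = 3.342  (AT2G39602)
log2(28638/13163) = 1.121  (AT4G25060)
log2(692.6/4615) = -2.736  (AT3G56168)
log2(10.99/36.17) = -1.719  (AT2G03058)
log2(629.3/150.2) = 2.067  (AT5G72737)
log2(315.1/1783) = -2.500  (AT1G04966)
AT2G39602 is most strongly upregulated.

3.342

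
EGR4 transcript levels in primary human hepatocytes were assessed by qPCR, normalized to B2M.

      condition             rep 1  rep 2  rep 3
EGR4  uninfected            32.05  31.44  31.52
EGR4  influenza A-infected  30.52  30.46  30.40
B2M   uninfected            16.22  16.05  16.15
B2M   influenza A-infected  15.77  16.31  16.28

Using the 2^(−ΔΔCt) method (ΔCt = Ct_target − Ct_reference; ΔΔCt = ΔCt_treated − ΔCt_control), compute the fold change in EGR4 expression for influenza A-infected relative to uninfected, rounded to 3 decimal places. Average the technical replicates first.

Mean Ct: EGR4 uninfected 31.670; EGR4 influenza A-infected 30.460; B2M uninfected 16.140; B2M influenza A-infected 16.120
ΔCt(uninfected) = 31.670 − 16.140 = 15.530
ΔCt(influenza A-infected) = 30.460 − 16.120 = 14.340
ΔΔCt = 14.340 − 15.530 = -1.190
Fold change = 2^(−(-1.190)) = 2^1.190 = 2.2815

2.282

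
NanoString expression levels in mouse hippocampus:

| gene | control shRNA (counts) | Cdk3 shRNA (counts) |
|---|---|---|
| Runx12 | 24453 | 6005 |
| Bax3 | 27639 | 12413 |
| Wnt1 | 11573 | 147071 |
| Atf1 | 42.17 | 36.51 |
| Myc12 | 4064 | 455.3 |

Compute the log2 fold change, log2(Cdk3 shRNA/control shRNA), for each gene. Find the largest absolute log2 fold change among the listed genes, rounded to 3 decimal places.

log2(6005/24453) = -2.026  (Runx12)
log2(12413/27639) = -1.155  (Bax3)
log2(147071/11573) = 3.668  (Wnt1)
log2(36.51/42.17) = -0.208  (Atf1)
log2(455.3/4064) = -3.158  (Myc12)
The largest magnitude belongs to Wnt1.

3.668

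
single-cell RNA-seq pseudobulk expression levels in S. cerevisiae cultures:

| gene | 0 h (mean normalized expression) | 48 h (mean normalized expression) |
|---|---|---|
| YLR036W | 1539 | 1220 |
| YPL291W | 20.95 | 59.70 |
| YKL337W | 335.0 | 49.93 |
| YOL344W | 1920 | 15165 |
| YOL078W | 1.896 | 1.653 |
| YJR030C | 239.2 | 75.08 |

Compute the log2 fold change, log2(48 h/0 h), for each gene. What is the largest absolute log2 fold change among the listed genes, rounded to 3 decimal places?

2.982

log2(1220/1539) = -0.335  (YLR036W)
log2(59.70/20.95) = 1.511  (YPL291W)
log2(49.93/335.0) = -2.746  (YKL337W)
log2(15165/1920) = 2.982  (YOL344W)
log2(1.653/1.896) = -0.198  (YOL078W)
log2(75.08/239.2) = -1.672  (YJR030C)
The largest magnitude belongs to YOL344W.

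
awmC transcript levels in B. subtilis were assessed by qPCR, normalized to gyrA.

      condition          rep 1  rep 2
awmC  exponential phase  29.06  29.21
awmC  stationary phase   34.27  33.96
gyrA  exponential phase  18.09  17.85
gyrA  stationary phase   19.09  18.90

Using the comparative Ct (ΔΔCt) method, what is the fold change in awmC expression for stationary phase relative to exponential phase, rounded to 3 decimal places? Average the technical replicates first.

0.064

Mean Ct: awmC exponential phase 29.135; awmC stationary phase 34.115; gyrA exponential phase 17.970; gyrA stationary phase 18.995
ΔCt(exponential phase) = 29.135 − 17.970 = 11.165
ΔCt(stationary phase) = 34.115 − 18.995 = 15.120
ΔΔCt = 15.120 − 11.165 = 3.955
Fold change = 2^(−3.955) = 0.0645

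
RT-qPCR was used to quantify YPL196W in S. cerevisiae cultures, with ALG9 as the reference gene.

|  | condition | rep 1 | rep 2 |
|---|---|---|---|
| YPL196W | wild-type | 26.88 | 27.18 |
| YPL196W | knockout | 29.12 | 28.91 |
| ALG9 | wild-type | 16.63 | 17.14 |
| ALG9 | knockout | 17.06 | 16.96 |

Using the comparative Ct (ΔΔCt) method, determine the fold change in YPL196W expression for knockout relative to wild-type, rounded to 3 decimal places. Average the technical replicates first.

Mean Ct: YPL196W wild-type 27.030; YPL196W knockout 29.015; ALG9 wild-type 16.885; ALG9 knockout 17.010
ΔCt(wild-type) = 27.030 − 16.885 = 10.145
ΔCt(knockout) = 29.015 − 17.010 = 12.005
ΔΔCt = 12.005 − 10.145 = 1.860
Fold change = 2^(−1.860) = 0.2755

0.275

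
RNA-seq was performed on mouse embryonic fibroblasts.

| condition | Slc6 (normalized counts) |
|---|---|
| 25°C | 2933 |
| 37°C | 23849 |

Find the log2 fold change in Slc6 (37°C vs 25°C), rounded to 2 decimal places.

3.02

Fold change = 23849 / 2933 = 8.1313
log2(8.1313) = 3.023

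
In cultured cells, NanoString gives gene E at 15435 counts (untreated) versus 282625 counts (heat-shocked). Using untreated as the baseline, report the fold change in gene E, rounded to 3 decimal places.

Fold change = 282625 / 15435 = 18.3107
gene E is upregulated.

18.311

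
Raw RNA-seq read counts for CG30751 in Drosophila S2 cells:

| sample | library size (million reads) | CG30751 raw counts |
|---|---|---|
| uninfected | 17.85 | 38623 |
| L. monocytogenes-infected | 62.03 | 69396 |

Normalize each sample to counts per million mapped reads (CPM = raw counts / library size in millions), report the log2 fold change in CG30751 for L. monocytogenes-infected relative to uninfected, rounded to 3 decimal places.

CPM(uninfected) = 38623 / 17.85 = 2163.7535
CPM(L. monocytogenes-infected) = 69396 / 62.03 = 1118.7490
Fold change = 1118.7490 / 2163.7535 = 0.51704
log2(0.51704) = -0.9516

-0.952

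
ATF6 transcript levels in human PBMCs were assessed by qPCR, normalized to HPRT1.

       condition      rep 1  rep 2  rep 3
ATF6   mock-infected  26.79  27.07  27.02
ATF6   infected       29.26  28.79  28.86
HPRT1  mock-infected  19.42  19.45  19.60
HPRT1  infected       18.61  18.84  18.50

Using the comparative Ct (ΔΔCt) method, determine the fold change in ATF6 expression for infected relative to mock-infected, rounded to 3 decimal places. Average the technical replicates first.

Mean Ct: ATF6 mock-infected 26.960; ATF6 infected 28.970; HPRT1 mock-infected 19.490; HPRT1 infected 18.650
ΔCt(mock-infected) = 26.960 − 19.490 = 7.470
ΔCt(infected) = 28.970 − 18.650 = 10.320
ΔΔCt = 10.320 − 7.470 = 2.850
Fold change = 2^(−2.850) = 0.1387

0.139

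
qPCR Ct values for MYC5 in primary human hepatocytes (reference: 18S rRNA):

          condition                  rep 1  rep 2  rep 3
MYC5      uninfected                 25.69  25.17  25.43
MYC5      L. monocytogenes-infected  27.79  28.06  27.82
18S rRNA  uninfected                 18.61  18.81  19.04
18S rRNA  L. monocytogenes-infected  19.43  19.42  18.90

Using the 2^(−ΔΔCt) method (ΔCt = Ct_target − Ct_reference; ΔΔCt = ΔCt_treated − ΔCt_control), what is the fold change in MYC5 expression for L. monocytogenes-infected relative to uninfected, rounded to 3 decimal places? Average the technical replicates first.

Mean Ct: MYC5 uninfected 25.430; MYC5 L. monocytogenes-infected 27.890; 18S rRNA uninfected 18.820; 18S rRNA L. monocytogenes-infected 19.250
ΔCt(uninfected) = 25.430 − 18.820 = 6.610
ΔCt(L. monocytogenes-infected) = 27.890 − 19.250 = 8.640
ΔΔCt = 8.640 − 6.610 = 2.030
Fold change = 2^(−2.030) = 0.2449

0.245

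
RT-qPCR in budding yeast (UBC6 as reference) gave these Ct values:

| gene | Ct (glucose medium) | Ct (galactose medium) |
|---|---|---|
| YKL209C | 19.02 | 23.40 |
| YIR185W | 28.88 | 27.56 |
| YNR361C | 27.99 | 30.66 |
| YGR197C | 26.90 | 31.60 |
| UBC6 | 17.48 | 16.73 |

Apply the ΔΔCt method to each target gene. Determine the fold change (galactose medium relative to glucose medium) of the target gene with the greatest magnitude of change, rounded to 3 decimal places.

YKL209C: ΔΔCt = (23.40−16.73) − (19.02−17.48) = 6.67 − 1.54 = 5.13; fold change = 2^-5.13 = 0.029
YIR185W: ΔΔCt = (27.56−16.73) − (28.88−17.48) = 10.83 − 11.40 = -0.57; fold change = 2^0.57 = 1.485
YNR361C: ΔΔCt = (30.66−16.73) − (27.99−17.48) = 13.93 − 10.51 = 3.42; fold change = 2^-3.42 = 0.093
YGR197C: ΔΔCt = (31.60−16.73) − (26.90−17.48) = 14.87 − 9.42 = 5.45; fold change = 2^-5.45 = 0.023
YGR197C has the largest |ΔΔCt| = 5.45.

0.023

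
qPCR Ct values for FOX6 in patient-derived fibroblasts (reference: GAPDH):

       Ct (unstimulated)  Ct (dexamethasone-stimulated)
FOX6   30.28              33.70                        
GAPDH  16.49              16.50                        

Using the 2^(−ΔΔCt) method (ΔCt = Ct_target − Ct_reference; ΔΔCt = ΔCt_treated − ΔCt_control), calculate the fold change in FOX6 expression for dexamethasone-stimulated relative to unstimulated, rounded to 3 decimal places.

ΔCt(unstimulated) = 30.280 − 16.490 = 13.790
ΔCt(dexamethasone-stimulated) = 33.700 − 16.500 = 17.200
ΔΔCt = 17.200 − 13.790 = 3.410
Fold change = 2^(−3.410) = 0.0941

0.094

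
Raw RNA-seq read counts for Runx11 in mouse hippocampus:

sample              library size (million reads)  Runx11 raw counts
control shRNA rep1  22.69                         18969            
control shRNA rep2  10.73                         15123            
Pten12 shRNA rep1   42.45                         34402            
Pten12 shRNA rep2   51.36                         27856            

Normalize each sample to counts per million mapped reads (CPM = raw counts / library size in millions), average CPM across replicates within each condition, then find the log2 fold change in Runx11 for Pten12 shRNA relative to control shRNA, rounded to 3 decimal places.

-0.731

CPM(control shRNA rep1) = 18969 / 22.69 = 836.0071
CPM(control shRNA rep2) = 15123 / 10.73 = 1409.4129
CPM(Pten12 shRNA rep1) = 34402 / 42.45 = 810.4122
CPM(Pten12 shRNA rep2) = 27856 / 51.36 = 542.3676
mean CPM(control shRNA) = 1122.7100; mean CPM(Pten12 shRNA) = 676.3899
Fold change = 676.3899 / 1122.7100 = 0.60246
log2(0.60246) = -0.7311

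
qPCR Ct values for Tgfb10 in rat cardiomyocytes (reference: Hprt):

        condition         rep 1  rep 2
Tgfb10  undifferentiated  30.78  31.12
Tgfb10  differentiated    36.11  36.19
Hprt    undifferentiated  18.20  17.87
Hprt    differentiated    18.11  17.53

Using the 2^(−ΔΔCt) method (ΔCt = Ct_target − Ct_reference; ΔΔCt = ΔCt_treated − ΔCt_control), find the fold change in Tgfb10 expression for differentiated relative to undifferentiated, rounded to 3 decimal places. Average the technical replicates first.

0.023

Mean Ct: Tgfb10 undifferentiated 30.950; Tgfb10 differentiated 36.150; Hprt undifferentiated 18.035; Hprt differentiated 17.820
ΔCt(undifferentiated) = 30.950 − 18.035 = 12.915
ΔCt(differentiated) = 36.150 − 17.820 = 18.330
ΔΔCt = 18.330 − 12.915 = 5.415
Fold change = 2^(−5.415) = 0.0234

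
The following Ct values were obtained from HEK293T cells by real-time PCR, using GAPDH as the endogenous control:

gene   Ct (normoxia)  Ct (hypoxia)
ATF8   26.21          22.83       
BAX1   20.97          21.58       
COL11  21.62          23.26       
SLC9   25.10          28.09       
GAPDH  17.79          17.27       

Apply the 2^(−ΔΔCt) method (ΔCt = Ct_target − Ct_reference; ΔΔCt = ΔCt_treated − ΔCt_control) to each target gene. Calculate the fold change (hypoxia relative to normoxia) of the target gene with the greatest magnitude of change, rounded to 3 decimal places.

0.088

ATF8: ΔΔCt = (22.83−17.27) − (26.21−17.79) = 5.56 − 8.42 = -2.86; fold change = 2^2.86 = 7.260
BAX1: ΔΔCt = (21.58−17.27) − (20.97−17.79) = 4.31 − 3.18 = 1.13; fold change = 2^-1.13 = 0.457
COL11: ΔΔCt = (23.26−17.27) − (21.62−17.79) = 5.99 − 3.83 = 2.16; fold change = 2^-2.16 = 0.224
SLC9: ΔΔCt = (28.09−17.27) − (25.10−17.79) = 10.82 − 7.31 = 3.51; fold change = 2^-3.51 = 0.088
SLC9 has the largest |ΔΔCt| = 3.51.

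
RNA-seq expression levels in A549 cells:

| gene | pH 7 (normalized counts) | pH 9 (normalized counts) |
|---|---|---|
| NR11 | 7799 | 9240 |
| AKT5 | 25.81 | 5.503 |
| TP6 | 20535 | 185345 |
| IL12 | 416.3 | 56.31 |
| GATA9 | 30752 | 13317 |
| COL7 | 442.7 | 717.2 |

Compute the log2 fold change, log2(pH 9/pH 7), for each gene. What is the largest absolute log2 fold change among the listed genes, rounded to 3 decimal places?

3.174

log2(9240/7799) = 0.245  (NR11)
log2(5.503/25.81) = -2.230  (AKT5)
log2(185345/20535) = 3.174  (TP6)
log2(56.31/416.3) = -2.886  (IL12)
log2(13317/30752) = -1.207  (GATA9)
log2(717.2/442.7) = 0.696  (COL7)
The largest magnitude belongs to TP6.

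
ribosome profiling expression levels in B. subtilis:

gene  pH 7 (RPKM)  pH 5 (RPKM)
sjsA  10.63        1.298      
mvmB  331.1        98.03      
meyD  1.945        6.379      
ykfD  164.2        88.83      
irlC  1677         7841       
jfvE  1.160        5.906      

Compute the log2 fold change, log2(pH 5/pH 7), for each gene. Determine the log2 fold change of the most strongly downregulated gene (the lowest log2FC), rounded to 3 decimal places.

-3.034

log2(1.298/10.63) = -3.034  (sjsA)
log2(98.03/331.1) = -1.756  (mvmB)
log2(6.379/1.945) = 1.714  (meyD)
log2(88.83/164.2) = -0.886  (ykfD)
log2(7841/1677) = 2.225  (irlC)
log2(5.906/1.160) = 2.348  (jfvE)
sjsA is most strongly downregulated.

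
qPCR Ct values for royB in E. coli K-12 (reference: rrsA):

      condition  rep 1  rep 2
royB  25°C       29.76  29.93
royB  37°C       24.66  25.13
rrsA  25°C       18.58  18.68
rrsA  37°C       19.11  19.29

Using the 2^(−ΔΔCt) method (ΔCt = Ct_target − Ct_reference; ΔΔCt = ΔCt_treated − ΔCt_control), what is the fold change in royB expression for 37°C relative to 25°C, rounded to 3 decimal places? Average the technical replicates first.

Mean Ct: royB 25°C 29.845; royB 37°C 24.895; rrsA 25°C 18.630; rrsA 37°C 19.200
ΔCt(25°C) = 29.845 − 18.630 = 11.215
ΔCt(37°C) = 24.895 − 19.200 = 5.695
ΔΔCt = 5.695 − 11.215 = -5.520
Fold change = 2^(−(-5.520)) = 2^5.520 = 45.8866

45.887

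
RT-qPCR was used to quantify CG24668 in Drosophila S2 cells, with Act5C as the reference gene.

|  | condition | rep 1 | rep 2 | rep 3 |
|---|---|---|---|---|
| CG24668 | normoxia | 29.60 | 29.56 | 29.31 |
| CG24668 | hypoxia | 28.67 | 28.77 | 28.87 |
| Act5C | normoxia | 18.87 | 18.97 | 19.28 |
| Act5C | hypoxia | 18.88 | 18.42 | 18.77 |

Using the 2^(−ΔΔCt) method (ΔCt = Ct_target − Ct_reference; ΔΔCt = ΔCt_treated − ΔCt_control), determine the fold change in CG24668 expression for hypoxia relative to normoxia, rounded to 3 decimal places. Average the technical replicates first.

Mean Ct: CG24668 normoxia 29.490; CG24668 hypoxia 28.770; Act5C normoxia 19.040; Act5C hypoxia 18.690
ΔCt(normoxia) = 29.490 − 19.040 = 10.450
ΔCt(hypoxia) = 28.770 − 18.690 = 10.080
ΔΔCt = 10.080 − 10.450 = -0.370
Fold change = 2^(−(-0.370)) = 2^0.370 = 1.2924

1.292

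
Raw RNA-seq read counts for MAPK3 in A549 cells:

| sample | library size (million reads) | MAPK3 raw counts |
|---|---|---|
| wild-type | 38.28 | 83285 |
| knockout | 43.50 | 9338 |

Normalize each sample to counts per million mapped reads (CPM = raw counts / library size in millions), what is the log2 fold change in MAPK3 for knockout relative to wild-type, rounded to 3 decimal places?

-3.341

CPM(wild-type) = 83285 / 38.28 = 2175.6792
CPM(knockout) = 9338 / 43.50 = 214.6667
Fold change = 214.6667 / 2175.6792 = 0.09867
log2(0.09867) = -3.3413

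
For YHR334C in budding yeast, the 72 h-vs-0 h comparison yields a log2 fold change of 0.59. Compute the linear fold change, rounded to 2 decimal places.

1.51

Fold change = 2^(0.59) = 1.505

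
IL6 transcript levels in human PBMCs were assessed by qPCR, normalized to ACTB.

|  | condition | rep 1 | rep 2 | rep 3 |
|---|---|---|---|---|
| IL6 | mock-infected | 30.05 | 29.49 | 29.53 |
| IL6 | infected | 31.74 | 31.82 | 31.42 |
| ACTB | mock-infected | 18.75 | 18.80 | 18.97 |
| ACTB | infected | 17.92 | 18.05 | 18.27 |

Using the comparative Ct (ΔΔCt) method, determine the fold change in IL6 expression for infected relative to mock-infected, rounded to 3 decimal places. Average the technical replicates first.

Mean Ct: IL6 mock-infected 29.690; IL6 infected 31.660; ACTB mock-infected 18.840; ACTB infected 18.080
ΔCt(mock-infected) = 29.690 − 18.840 = 10.850
ΔCt(infected) = 31.660 − 18.080 = 13.580
ΔΔCt = 13.580 − 10.850 = 2.730
Fold change = 2^(−2.730) = 0.1507

0.151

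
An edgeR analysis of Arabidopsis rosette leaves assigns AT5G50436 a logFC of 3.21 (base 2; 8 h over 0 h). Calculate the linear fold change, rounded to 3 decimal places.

Fold change = 2^(3.21) = 9.2535

9.254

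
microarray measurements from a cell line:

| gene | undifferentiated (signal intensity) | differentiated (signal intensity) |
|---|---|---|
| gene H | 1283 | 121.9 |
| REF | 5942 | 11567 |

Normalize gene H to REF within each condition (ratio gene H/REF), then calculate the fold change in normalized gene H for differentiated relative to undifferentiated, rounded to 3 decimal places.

0.049

gene H/REF (undifferentiated) = 1283 / 5942 = 0.21592
gene H/REF (differentiated) = 121.9 / 11567 = 0.010539
Fold change = 0.010539 / 0.21592 = 0.0488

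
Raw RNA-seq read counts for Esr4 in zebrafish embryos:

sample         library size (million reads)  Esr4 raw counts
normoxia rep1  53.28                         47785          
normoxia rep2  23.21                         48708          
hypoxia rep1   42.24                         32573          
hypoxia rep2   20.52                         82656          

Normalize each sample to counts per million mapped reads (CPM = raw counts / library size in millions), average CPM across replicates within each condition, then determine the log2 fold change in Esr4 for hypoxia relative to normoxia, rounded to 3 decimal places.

CPM(normoxia rep1) = 47785 / 53.28 = 896.8656
CPM(normoxia rep2) = 48708 / 23.21 = 2098.5782
CPM(hypoxia rep1) = 32573 / 42.24 = 771.1411
CPM(hypoxia rep2) = 82656 / 20.52 = 4028.0702
mean CPM(normoxia) = 1497.7219; mean CPM(hypoxia) = 2399.6056
Fold change = 2399.6056 / 1497.7219 = 1.60217
log2(1.60217) = 0.6800

0.680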